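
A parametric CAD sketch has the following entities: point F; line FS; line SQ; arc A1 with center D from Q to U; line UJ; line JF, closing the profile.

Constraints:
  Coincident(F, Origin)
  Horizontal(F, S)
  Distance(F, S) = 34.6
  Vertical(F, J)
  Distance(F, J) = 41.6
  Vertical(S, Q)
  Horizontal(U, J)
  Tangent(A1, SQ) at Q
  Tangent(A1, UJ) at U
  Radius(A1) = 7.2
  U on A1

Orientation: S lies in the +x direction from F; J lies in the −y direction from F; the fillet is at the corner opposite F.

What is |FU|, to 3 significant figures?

49.8

The virtual corner opposite F is at (34.6, -41.6). A1 meets SQ tangentially, so DQ is at right angles to SQ and since A1 is tangent to UJ there, DU ⟂ UJ, with radius 7.2, so the center D sits 7.2 in from both sides at D = (27.4, -34.4). That places the tangent points at Q = (34.6, -34.4) on SQ and U = (27.4, -41.6) on UJ. Then |FU| = |U − F| = 49.8.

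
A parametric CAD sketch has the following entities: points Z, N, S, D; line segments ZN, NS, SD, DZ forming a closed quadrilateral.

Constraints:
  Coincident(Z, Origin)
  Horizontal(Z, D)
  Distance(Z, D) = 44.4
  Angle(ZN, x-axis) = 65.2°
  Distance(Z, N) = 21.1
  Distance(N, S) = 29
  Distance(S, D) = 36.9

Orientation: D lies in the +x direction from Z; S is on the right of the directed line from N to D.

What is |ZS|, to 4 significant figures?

13.23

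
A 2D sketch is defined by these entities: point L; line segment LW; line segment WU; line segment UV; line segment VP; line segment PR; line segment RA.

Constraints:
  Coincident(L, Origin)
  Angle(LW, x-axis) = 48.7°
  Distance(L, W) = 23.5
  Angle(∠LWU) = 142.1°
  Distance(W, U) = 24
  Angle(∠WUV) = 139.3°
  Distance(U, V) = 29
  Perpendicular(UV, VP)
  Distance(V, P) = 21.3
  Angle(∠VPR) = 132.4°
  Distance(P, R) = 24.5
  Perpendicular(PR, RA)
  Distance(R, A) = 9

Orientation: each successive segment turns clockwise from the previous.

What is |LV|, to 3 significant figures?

64.7

L is at the origin; LW runs at 48.7° with length 23.5, so W = (15.5, 17.7). ∠LWU = 142.1° gives WU at 10.8° from the x-axis; with |WU| = 24.0, U = (39.1, 22.2). ∠WUV = 139.3° gives UV at -29.9° from the x-axis; with |UV| = 29.0, V = (64.2, 7.70). Then |LV| = |V − L| = 64.7.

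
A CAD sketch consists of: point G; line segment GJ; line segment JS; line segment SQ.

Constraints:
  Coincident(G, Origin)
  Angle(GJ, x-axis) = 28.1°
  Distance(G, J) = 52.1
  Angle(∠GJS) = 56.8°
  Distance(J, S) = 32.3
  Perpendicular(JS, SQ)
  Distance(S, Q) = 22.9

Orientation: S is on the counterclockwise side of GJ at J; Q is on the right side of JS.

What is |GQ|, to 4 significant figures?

66.60

G is at the origin; GJ runs at 28.1° with length 52.1, so J = 52.1·(cos 28.1°, sin 28.1°) = (45.96, 24.54). ∠GJS = 56.8°, so JS runs at 28.1° + (180° − 56.8°) = 151.3° from the x-axis; with |JS| = 32.3, S = J + 32.3·(cos 151.3°, sin 151.3°) = (17.63, 40.05). JS is perpendicular to SQ; with |SQ| = 22.9 on the right of JS, Q = S + 22.9·(0.4802, 0.8771) = (28.62, 60.14). Then |GQ| = |Q − G| = 66.60.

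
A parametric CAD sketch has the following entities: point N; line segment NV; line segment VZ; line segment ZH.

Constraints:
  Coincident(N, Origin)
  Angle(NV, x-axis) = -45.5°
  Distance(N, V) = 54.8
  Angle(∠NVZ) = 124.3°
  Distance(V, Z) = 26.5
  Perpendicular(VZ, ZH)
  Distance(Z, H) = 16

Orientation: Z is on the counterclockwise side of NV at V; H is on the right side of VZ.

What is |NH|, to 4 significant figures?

83.94

N is at the origin; NV runs at -45.5° with length 54.8, so V = 54.8·(cos -45.5°, sin -45.5°) = (38.41, -39.09). ∠NVZ = 124.3°, so VZ runs at -45.5° + (180° − 124.3°) = 10.20° from the x-axis; with |VZ| = 26.5, Z = V + 26.5·(cos 10.20°, sin 10.20°) = (64.49, -34.39). VZ is perpendicular to ZH; with |ZH| = 16.0 on the right of VZ, H = Z + 16.0·(0.1771, -0.9842) = (67.32, -50.14). Then |NH| = |H − N| = 83.94.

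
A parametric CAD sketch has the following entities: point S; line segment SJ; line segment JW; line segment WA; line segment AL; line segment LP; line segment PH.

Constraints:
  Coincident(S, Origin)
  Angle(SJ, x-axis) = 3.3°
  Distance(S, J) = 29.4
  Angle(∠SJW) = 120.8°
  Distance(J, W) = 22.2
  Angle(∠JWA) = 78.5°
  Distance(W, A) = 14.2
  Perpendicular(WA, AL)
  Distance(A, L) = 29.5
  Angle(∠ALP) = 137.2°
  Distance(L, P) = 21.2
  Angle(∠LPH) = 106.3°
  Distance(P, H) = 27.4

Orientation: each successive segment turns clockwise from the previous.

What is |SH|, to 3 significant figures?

56.9

∠ALP = 137.2° gives LP at 69.8° from the x-axis; with |LP| = 21.2, P = (24.7, 25.0). ∠LPH = 106.3° gives PH at -3.90° from the x-axis; with |PH| = 27.4, H = (52.0, 23.1). Then |SH| = |H − S| = 56.9.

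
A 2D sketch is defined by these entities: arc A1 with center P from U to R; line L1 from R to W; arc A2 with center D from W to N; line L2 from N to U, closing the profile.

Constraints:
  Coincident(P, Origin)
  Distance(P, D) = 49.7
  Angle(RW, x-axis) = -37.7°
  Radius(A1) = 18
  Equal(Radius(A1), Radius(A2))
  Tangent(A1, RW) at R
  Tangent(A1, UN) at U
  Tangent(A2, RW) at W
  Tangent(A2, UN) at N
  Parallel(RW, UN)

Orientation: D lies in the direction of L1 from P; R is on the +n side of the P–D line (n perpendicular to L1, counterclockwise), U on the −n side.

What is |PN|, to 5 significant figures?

52.859

The slot axis is L1's direction at -37.7°, so u = (cos -37.7°, sin -37.7°) = (0.79122, -0.61153) and n = (−sin -37.7°, cos -37.7°) = (0.61153, 0.79122). P is at the origin and D lies 49.7 along u from P, so D = 49.7·u = (39.324, -30.393). Tangency of A1 to both parallel lines with radius 18.0 puts R and U at P ± 18.0·n: R = (11.007, 14.242), U = (-11.007, -14.242). Equal radii place W and N the same way about D: W = D + 18.0·n = (50.331, -16.151), N = D − 18.0·n = (28.316, -44.635). Then |PN| = |N − P| = 52.859.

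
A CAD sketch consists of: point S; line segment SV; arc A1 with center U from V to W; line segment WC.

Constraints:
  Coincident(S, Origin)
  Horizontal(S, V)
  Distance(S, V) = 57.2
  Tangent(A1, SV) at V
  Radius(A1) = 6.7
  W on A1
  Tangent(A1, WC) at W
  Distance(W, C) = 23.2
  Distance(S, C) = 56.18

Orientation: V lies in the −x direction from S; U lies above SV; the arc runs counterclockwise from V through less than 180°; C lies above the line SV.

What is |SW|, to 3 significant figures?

50.9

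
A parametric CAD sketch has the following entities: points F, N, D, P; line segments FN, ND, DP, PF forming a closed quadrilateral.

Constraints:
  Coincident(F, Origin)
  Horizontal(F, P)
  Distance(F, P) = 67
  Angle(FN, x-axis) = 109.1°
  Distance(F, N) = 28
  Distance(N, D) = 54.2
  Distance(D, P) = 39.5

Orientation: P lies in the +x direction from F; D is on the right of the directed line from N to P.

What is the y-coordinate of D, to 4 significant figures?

-11.74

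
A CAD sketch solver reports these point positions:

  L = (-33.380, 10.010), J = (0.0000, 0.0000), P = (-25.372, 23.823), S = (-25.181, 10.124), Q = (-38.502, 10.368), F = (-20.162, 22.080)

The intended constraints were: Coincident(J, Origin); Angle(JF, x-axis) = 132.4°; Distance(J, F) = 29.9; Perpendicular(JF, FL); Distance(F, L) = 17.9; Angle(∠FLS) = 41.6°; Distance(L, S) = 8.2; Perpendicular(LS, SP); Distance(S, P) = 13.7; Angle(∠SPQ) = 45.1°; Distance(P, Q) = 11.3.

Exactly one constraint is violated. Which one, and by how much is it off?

Distance(P, Q) = 11.3 — off by 7.50.

J = (0.00, 0.00) ✓; JF at 132.4° ✓; |JF| = 29.90 ✓; ∠(JF, FL) = 90.00° ✓; |FL| = 17.90 ✓; ∠FLS = 41.60° ✓; |LS| = 8.200 ✓; ∠(LS, SP) = 90.00° ✓; |SP| = 13.70 ✓; ∠SPQ = 45.10° ✓; |PQ| = 18.80 ✗.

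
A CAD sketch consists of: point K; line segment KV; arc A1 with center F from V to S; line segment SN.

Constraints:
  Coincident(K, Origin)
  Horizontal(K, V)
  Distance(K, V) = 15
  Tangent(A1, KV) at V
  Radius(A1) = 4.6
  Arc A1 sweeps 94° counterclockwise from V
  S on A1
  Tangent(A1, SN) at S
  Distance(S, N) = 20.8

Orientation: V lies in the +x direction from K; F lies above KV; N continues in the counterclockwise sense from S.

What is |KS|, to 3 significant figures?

20.2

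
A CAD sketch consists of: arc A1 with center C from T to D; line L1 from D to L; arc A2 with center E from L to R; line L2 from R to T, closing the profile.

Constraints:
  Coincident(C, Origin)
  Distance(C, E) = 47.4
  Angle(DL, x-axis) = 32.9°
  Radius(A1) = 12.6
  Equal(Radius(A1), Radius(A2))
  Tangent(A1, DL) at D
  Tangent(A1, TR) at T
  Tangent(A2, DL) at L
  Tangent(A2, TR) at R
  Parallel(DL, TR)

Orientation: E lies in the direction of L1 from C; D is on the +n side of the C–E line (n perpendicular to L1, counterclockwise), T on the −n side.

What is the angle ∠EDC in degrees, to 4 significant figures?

75.11°

The slot axis is L1's direction at 32.9°, so u = (cos 32.9°, sin 32.9°) = (0.8396, 0.5432) and n = (−sin 32.9°, cos 32.9°) = (-0.5432, 0.8396). C is at the origin and E lies 47.4 along u from C, so E = 47.4·u = (39.80, 25.75). Tangency of A1 to both parallel lines with radius 12.6 puts D and T at C ± 12.6·n: D = (-6.844, 10.58), T = (6.844, -10.58). Then cos ∠EDC = DE·DC / (|DE||DC|), giving 75.11°.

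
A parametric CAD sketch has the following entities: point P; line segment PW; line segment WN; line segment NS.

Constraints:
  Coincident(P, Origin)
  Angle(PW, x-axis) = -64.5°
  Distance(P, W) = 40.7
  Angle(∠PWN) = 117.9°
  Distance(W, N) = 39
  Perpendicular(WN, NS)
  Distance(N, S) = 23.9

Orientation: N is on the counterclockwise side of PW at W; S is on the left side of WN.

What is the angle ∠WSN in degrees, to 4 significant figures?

58.50°

P is at the origin; PW runs at -64.5° with length 40.7, so W = 40.7·(cos -64.5°, sin -64.5°) = (17.52, -36.74). ∠PWN = 117.9°, so WN runs at -64.5° + (180° − 117.9°) = -2.400° from the x-axis; with |WN| = 39.0, N = W + 39.0·(cos -2.400°, sin -2.400°) = (56.49, -38.37). The perpendicularity gives NS at right angles to WN; with |NS| = 23.9 on the left of WN, S = N + 23.9·(0.04188, 0.9991) = (57.49, -14.49). Then cos ∠WSN = SW·SN / (|SW||SN|), giving 58.50°.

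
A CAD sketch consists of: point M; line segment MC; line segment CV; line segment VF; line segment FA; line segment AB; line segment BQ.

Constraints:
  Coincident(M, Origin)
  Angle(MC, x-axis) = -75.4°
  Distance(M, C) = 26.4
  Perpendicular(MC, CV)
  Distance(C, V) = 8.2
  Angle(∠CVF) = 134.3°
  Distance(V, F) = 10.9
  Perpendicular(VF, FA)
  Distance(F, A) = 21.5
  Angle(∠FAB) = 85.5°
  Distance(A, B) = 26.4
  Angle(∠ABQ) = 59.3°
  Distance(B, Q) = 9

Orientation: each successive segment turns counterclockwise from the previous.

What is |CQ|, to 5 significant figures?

7.6677

∠FAB = 85.5° gives AB at -115.20° from the x-axis; with |AB| = 26.4, B = (-9.9258, -27.248). ∠ABQ = 59.3° gives BQ at 5.5000° from the x-axis; with |BQ| = 9.0, Q = (-0.96724, -26.385). Then |CQ| = |Q − C| = 7.6677.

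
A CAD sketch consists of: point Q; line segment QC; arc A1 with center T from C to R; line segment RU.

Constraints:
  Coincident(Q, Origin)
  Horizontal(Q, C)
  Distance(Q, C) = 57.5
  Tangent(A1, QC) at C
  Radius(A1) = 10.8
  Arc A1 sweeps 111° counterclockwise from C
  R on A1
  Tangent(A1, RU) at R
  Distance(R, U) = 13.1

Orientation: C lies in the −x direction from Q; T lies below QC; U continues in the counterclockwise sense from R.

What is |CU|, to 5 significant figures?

27.435

Q is at the origin; Q and C share the same y with |QC| = 57.5 and C on the −x side, so C = (-57.500, 0.0000). A1 meets QC tangentially, so TC is at right angles to QC, so T = C + (0, -10.8) = (-57.500, -10.800). On A1, C sits at bearing 90° from T; a 111° counterclockwise sweep puts R at bearing 201°, so R = T + 10.8·(cos 201°, sin 201°) = (-67.583, -14.670). The tangent condition forces TR to be normal to RU, so RU runs along (−sin 201°, cos 201°); with |RU| = 13.1, U = (-62.888, -26.900). Then |CU| = |U − C| = 27.435.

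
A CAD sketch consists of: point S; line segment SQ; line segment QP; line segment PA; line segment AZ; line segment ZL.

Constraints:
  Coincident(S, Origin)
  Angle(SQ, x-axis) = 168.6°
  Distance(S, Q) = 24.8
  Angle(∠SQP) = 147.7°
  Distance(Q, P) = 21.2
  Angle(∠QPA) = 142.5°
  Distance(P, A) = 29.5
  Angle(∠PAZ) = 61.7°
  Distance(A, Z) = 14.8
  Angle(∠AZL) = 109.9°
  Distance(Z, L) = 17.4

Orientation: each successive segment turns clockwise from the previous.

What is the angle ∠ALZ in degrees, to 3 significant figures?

31.8°

∠PAZ = 61.7° gives AZ at -19.5° from the x-axis; with |AZ| = 14.8, Z = (-30.2, 43.8). ∠AZL = 109.9° gives ZL at -89.6° from the x-axis; with |ZL| = 17.4, L = (-30.1, 26.4). Then cos ∠ALZ = LA·LZ / (|LA||LZ|), giving 31.8°.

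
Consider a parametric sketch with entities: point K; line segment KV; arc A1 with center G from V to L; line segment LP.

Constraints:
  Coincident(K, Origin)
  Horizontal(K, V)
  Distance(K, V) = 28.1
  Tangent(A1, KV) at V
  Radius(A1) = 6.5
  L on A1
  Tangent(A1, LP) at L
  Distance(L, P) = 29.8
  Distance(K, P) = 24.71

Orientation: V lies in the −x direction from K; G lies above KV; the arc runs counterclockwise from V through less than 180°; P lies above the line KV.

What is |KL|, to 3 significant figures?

23.3

K is at the origin; KV is horizontal with |KV| = 28.1 and V on the −x side, so V = (-28.1, 0.00). Tangency of A1 to KV means the radius GV is perpendicular to KV, so G = V + (0, 6.5) = (-28.1, 6.50). Since GL ⟂ LP (tangency), |GP| = √(6.5² + 29.8²) = 30.5 regardless of where L sits on A1. So P lies on both circle(K, 24.71) and circle(G, 30.5); the above-KV intersection is P = (-3.45, 24.5). L is the foot of the tangent from P: L = (-23.2, 2.18).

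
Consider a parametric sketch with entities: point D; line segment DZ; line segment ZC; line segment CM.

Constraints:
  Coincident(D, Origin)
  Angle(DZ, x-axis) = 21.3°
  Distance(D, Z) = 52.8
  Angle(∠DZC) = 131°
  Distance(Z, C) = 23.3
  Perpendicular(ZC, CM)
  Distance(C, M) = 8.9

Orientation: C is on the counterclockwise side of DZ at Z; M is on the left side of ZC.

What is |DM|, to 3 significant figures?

65.7

D is at the origin; DZ runs at 21.3° with length 52.8, so Z = 52.8·(cos 21.3°, sin 21.3°) = (49.2, 19.2). ∠DZC = 131.0°, so ZC runs at 21.3° + (180° − 131.0°) = 70.3° from the x-axis; with |ZC| = 23.3, C = Z + 23.3·(cos 70.3°, sin 70.3°) = (57.0, 41.1). ZC ⟂ CM; with |CM| = 8.9 on the left of ZC, M = C + 8.9·(-0.941, 0.337) = (48.7, 44.1). Then |DM| = |M − D| = 65.7.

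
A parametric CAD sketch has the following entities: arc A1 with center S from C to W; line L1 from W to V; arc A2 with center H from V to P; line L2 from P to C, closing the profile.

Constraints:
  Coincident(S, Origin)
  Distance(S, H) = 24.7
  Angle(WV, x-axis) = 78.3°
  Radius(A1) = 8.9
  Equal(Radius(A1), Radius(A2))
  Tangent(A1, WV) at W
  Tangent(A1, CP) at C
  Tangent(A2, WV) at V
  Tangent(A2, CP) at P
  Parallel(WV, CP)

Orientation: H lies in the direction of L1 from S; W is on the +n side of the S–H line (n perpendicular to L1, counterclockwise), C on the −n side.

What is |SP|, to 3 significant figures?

26.3

The slot axis is L1's direction at 78.3°, so u = (cos 78.3°, sin 78.3°) = (0.203, 0.979) and n = (−sin 78.3°, cos 78.3°) = (-0.979, 0.203). S is at the origin and H lies 24.7 along u from S, so H = 24.7·u = (5.01, 24.2). Tangency of A1 to both parallel lines with radius 8.9 puts W and C at S ± 8.9·n: W = (-8.72, 1.80), C = (8.72, -1.80). Equal radii place V and P the same way about H: V = H + 8.9·n = (-3.71, 26.0), P = H − 8.9·n = (13.7, 22.4). Then |SP| = |P − S| = 26.3.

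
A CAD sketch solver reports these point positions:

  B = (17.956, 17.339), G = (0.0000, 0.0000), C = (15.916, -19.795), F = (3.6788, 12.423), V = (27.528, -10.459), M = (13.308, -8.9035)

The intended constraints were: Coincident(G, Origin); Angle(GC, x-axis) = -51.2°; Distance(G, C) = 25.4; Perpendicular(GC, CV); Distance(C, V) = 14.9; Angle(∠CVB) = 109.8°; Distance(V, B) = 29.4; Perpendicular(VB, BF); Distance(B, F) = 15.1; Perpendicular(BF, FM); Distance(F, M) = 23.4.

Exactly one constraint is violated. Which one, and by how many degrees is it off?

Perpendicular(BF, FM) — off by 5.30°.

G = (0.00, 0.00) ✓; GC at -51.20° ✓; |GC| = 25.40 ✓; ∠(GC, CV) = 90.00° ✓; |CV| = 14.90 ✓; ∠CVB = 109.8° ✓; |VB| = 29.40 ✓; ∠(VB, BF) = 90.00° ✓; |BF| = 15.10 ✓; ∠(BF, FM) = 95.30° ✗; |FM| = 23.40 ✓.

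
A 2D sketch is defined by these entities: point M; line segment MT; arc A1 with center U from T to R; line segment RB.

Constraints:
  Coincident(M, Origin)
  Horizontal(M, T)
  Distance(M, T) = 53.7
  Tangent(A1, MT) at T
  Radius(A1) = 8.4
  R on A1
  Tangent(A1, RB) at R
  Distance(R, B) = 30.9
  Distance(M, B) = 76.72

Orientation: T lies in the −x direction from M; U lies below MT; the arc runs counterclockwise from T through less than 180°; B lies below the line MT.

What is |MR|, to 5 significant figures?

62.396

M is at the origin; MT is horizontal with |MT| = 53.7 and T on the −x side, so T = (-53.700, 0.0000). A1 meets MT tangentially, so UT is at right angles to MT, so U = T + (0, -8.4) = (-53.700, -8.4000). Since UR ⟂ RB (tangency), |UB| = √(8.4² + 30.9²) = 32.021 regardless of where R sits on A1. So B lies on both circle(M, 76.72) and circle(U, 32.021); the below-MT intersection is B = (-66.885, -37.581). R is the foot of the tangent from B: R = (-61.994, -7.0704).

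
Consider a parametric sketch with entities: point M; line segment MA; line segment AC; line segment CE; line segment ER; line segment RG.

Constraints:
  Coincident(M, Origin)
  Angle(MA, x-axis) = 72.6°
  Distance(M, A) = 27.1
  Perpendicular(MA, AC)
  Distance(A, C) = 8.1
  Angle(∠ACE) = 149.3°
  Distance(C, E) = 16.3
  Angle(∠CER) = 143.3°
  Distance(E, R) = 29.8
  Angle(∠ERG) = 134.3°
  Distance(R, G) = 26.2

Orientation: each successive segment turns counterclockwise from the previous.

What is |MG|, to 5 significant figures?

40.253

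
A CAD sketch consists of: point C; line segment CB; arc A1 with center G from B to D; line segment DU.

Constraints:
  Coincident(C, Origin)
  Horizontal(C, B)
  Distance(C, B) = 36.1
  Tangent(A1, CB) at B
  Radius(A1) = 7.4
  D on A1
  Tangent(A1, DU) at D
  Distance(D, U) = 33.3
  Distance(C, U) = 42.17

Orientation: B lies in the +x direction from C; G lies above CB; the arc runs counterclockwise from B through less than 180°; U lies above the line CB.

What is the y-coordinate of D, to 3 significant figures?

12.3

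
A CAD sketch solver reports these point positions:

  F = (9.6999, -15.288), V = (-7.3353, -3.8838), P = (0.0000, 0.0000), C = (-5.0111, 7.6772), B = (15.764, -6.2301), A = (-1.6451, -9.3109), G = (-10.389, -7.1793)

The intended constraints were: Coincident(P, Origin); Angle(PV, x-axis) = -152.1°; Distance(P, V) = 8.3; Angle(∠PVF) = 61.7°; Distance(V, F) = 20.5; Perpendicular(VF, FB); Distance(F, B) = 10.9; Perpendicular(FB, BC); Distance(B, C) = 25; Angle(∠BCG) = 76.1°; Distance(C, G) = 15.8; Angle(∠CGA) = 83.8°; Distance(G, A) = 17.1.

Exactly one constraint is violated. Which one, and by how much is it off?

Distance(G, A) = 17.1 — off by 8.10.

P = (0.00, 0.00) ✓; PV at -152.1° ✓; |PV| = 8.300 ✓; ∠PVF = 61.70° ✓; |VF| = 20.50 ✓; ∠(VF, FB) = 90.00° ✓; |FB| = 10.90 ✓; ∠(FB, BC) = 90.00° ✓; |BC| = 25.00 ✓; ∠BCG = 76.10° ✓; |CG| = 15.80 ✓; ∠CGA = 83.80° ✓; |GA| = 9.000 ✗.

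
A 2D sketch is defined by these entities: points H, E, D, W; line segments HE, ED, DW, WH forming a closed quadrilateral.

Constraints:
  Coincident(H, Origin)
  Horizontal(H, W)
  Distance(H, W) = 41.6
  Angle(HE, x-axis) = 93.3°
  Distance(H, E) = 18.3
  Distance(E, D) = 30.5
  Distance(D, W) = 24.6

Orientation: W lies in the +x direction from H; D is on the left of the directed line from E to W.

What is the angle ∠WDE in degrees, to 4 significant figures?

114.3°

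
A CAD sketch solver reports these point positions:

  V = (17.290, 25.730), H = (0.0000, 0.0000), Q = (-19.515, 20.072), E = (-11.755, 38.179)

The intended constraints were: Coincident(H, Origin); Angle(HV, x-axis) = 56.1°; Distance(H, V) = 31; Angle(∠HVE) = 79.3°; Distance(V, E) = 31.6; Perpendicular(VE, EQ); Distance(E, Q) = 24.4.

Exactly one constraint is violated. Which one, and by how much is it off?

Distance(E, Q) = 24.4 — off by 4.70.

H = (0.00, 0.00) ✓; HV at 56.10° ✓; |HV| = 31.00 ✓; ∠HVE = 79.30° ✓; |VE| = 31.60 ✓; ∠(VE, EQ) = 90.00° ✓; |EQ| = 19.70 ✗.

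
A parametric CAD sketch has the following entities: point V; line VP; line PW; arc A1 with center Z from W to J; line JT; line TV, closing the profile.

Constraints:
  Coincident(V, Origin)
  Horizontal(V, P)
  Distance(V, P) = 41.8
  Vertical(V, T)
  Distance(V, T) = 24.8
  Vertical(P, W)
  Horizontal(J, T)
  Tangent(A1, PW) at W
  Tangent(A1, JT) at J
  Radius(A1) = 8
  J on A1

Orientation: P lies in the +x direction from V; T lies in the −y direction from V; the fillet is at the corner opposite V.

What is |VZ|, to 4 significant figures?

37.74

V is at the origin; V and P share the same y with |VP| = 41.8 and P on the +x side, so P = (41.80, 0.000). VT is vertical with |VT| = 24.8 and T on the −y side, so T = (0.000, -24.80). The virtual corner opposite V is at (41.80, -24.80). Since A1 is tangent to PW there, ZW ⟂ PW and the tangent condition forces ZJ to be normal to JT, with radius 8.0, so the center Z sits 8.0 in from both sides at Z = (33.80, -16.80). Then |VZ| = |Z − V| = 37.74.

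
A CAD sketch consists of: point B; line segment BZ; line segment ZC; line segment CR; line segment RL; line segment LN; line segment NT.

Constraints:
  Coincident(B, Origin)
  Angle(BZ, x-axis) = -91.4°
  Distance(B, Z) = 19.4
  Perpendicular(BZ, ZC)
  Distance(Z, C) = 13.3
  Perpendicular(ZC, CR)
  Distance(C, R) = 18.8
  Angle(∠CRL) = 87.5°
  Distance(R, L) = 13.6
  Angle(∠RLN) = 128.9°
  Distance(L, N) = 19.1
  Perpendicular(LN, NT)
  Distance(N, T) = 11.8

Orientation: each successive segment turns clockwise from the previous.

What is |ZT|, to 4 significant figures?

4.679

B is at the origin; BZ runs at -91.4° with length 19.4, so Z = (-0.4740, -19.39). The perpendicularity gives ZC at right angles to BZ, so ZC runs at 178.6°; with |ZC| = 13.3, C = (-13.77, -19.07). The perpendicularity gives CR at right angles to ZC, so CR runs at 88.60°; with |CR| = 18.8, R = (-13.31, -0.2749). ∠CRL = 87.5° gives RL at -3.900° from the x-axis; with |RL| = 13.6, L = (0.2578, -1.200). ∠RLN = 128.9° gives LN at -55.00° from the x-axis; with |LN| = 19.1, N = (11.21, -16.85). LN is perpendicular to NT, so NT runs at -145.0°; with |NT| = 11.8, T = (1.547, -23.61). Then |ZT| = |T − Z| = 4.679.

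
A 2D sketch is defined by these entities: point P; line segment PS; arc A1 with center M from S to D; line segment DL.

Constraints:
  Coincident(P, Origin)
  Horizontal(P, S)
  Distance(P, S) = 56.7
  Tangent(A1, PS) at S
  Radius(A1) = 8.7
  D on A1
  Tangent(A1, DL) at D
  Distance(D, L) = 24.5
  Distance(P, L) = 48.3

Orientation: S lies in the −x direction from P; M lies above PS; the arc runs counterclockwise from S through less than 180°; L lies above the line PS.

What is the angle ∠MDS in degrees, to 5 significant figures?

56.191°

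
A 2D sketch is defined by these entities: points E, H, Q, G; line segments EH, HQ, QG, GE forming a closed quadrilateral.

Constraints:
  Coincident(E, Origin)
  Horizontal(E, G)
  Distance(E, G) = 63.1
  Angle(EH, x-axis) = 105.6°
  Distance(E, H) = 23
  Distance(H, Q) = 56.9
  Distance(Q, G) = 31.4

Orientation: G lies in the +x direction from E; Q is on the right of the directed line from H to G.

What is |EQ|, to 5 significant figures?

39.436

E is at the origin; E and G share the same y with |EG| = 63.1 and G in +x, so G = (63.1, 0). EH runs at 105.6° with |EH| = 23.0, so H = (-6.1852, 22.153). Q is determined by |HQ| = 56.9 and |QG| = 31.4 together: it lies at the intersection of circle(H, 56.9) and circle(G, 31.4). With |HG| = 72.740, the foot of the radical line on HG is 51.848 from H and the perpendicular offset is √(56.9² − 51.848²) = 23.440. Taking the right-of-HG solution: Q = (36.061, -15.964).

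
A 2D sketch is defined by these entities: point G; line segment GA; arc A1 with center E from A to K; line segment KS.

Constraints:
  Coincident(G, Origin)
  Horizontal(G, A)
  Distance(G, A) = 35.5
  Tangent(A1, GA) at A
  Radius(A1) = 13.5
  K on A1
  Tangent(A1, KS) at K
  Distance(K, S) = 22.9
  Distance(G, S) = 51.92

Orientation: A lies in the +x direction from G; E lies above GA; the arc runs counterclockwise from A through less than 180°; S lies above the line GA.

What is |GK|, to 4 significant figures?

51.15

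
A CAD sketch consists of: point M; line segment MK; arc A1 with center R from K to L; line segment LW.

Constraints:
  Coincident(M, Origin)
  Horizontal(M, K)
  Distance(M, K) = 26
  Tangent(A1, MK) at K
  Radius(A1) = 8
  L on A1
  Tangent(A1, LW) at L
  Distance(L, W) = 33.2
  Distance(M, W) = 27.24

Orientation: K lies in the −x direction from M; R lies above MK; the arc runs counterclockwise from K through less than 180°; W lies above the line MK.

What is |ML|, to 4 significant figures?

20.26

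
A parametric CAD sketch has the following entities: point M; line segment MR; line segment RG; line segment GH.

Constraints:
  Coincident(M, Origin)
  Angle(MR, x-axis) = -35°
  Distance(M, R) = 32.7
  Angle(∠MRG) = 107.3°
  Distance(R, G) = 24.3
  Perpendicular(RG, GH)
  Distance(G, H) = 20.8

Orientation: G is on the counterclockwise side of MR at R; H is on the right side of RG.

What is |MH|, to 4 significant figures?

62.16

M is at the origin; MR runs at -35.0° with length 32.7, so R = 32.7·(cos -35.0°, sin -35.0°) = (26.79, -18.76). ∠MRG = 107.3°, so RG runs at -35.0° + (180° − 107.3°) = 37.70° from the x-axis; with |RG| = 24.3, G = R + 24.3·(cos 37.70°, sin 37.70°) = (46.01, -3.896). RG is perpendicular to GH; with |GH| = 20.8 on the right of RG, H = G + 20.8·(0.6115, -0.7912) = (58.73, -20.35). Then |MH| = |H − M| = 62.16.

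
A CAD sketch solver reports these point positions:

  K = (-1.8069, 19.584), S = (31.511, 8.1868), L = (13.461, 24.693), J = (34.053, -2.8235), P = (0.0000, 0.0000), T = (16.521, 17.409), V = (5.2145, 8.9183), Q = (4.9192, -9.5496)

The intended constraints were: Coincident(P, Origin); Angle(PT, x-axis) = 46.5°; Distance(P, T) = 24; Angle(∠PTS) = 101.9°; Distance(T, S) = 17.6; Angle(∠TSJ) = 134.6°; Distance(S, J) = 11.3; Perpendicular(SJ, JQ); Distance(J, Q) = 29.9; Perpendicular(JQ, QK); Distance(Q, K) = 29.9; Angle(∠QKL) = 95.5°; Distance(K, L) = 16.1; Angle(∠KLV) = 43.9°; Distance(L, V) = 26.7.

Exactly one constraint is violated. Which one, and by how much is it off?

Distance(L, V) = 26.7 — off by 8.90.

P = (0.00, 0.00) ✓; PT at 46.50° ✓; |PT| = 24.00 ✓; ∠PTS = 101.9° ✓; |TS| = 17.60 ✓; ∠TSJ = 134.6° ✓; |SJ| = 11.30 ✓; ∠(SJ, JQ) = 90.00° ✓; |JQ| = 29.90 ✓; ∠(JQ, QK) = 90.00° ✓; |QK| = 29.90 ✓; ∠QKL = 95.50° ✓; |KL| = 16.10 ✓; ∠KLV = 43.90° ✓; |LV| = 17.80 ✗.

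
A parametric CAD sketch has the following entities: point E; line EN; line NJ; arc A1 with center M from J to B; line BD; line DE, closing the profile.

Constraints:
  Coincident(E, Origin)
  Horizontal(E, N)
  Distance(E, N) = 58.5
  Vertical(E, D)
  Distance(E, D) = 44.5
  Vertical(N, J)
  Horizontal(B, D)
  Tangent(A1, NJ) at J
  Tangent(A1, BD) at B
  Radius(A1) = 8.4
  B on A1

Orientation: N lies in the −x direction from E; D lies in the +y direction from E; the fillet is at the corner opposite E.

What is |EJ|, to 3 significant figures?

68.7

E is at the origin; EN is horizontal with |EN| = 58.5 and N on the −x side, so N = (-58.5, 0.00). ED is vertical with |ED| = 44.5 and D on the +y side, so D = (0.00, 44.5). The virtual corner opposite E is at (-58.5, 44.5). Since A1 is tangent to NJ there, MJ ⟂ NJ and since A1 is tangent to BD there, MB ⟂ BD, with radius 8.4, so the center M sits 8.4 in from both sides at M = (-50.1, 36.1). That places the tangent points at J = (-58.5, 36.1) on NJ and B = (-50.1, 44.5) on BD. Then |EJ| = |J − E| = 68.7.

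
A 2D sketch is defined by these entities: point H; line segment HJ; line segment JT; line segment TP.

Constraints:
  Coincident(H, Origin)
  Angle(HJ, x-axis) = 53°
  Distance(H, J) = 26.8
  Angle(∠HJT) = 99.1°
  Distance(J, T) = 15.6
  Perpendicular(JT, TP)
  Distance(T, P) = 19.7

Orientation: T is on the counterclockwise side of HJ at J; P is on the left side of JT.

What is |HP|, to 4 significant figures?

20.96

H is at the origin; HJ runs at 53.0° with length 26.8, so J = 26.8·(cos 53.0°, sin 53.0°) = (16.13, 21.40). ∠HJT = 99.1°, so JT runs at 53.0° + (180° − 99.1°) = 133.9° from the x-axis; with |JT| = 15.6, T = J + 15.6·(cos 133.9°, sin 133.9°) = (5.312, 32.64). JT ⟂ TP; with |TP| = 19.7 on the left of JT, P = T + 19.7·(-0.7206, -0.6934) = (-8.883, 18.98). Then |HP| = |P − H| = 20.96.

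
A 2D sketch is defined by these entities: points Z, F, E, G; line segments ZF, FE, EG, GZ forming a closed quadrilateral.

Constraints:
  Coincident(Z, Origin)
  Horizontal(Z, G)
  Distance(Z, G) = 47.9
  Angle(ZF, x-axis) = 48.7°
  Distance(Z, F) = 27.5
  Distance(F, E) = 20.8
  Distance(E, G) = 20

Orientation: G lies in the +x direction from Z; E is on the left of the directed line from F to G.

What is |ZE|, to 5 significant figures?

42.637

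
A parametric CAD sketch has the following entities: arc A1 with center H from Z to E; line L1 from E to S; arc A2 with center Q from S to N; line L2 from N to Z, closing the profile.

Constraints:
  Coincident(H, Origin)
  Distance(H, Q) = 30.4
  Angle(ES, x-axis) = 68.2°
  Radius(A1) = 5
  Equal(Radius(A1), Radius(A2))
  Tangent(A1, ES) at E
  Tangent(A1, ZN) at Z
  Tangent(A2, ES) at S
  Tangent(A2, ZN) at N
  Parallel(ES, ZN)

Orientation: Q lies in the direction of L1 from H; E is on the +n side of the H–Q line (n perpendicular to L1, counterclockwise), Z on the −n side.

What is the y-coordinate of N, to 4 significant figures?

26.37

The slot axis is L1's direction at 68.2°, so u = (cos 68.2°, sin 68.2°) = (0.3714, 0.9285) and n = (−sin 68.2°, cos 68.2°) = (-0.9285, 0.3714). H is at the origin and Q lies 30.4 along u from H, so Q = 30.4·u = (11.29, 28.23). Tangency of A1 to both parallel lines with radius 5.0 puts E and Z at H ± 5.0·n: E = (-4.642, 1.857), Z = (4.642, -1.857). Equal radii place S and N the same way about Q: S = Q + 5.0·n = (6.647, 30.08), N = Q − 5.0·n = (15.93, 26.37). So N.y = 26.37.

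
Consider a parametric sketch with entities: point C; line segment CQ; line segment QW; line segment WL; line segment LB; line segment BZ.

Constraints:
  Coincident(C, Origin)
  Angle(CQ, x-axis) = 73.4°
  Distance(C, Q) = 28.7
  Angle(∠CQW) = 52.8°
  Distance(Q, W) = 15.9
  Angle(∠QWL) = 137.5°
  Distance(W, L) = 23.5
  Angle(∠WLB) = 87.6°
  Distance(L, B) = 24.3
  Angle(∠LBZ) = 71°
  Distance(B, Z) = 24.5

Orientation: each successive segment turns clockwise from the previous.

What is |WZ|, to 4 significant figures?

15.34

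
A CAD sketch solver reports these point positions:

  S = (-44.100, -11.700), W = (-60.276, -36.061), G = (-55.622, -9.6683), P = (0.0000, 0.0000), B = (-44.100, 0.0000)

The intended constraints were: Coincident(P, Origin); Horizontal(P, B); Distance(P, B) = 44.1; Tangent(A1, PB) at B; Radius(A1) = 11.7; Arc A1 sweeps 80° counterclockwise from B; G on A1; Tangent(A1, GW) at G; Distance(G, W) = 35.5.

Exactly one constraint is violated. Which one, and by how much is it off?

Distance(G, W) = 35.5 — off by 8.70.

P = (0.00, 0.00) ✓; P.y = 0.00, B.y = 0.00 ✓; |PB| = 44.10 ✓; ∠(SB, BP) = 90.00° ✓; |SB| = 11.70 ✓; bearing(S→G) − bearing(S→B) = 80.00° ✓; |SG| = 11.70 ✓; ∠(SG, GW) = 90.00° ✓; |GW| = 26.80 ✗.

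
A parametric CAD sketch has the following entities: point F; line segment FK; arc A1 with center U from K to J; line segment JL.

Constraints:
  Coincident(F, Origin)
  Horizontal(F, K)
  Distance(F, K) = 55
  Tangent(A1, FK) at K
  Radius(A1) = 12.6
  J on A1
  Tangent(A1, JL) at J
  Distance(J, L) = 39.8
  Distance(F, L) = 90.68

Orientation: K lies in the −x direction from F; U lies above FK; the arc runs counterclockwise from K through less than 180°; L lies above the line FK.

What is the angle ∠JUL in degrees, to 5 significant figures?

72.433°

F is at the origin; F and K share the same y with |FK| = 55.0 and K on the −x side, so K = (-55.000, 0.0000). Tangency of A1 to FK means the radius UK is perpendicular to FK, so U = K + (0, 12.6) = (-55.000, 12.600). Since UJ ⟂ JL (tangency), |UL| = √(12.6² + 39.8²) = 41.747 regardless of where J sits on A1. So L lies on both circle(F, 90.68) and circle(U, 41.747); the above-FK intersection is L = (-76.812, 48.196). J is the foot of the tangent from L: J = (-46.745, 22.119).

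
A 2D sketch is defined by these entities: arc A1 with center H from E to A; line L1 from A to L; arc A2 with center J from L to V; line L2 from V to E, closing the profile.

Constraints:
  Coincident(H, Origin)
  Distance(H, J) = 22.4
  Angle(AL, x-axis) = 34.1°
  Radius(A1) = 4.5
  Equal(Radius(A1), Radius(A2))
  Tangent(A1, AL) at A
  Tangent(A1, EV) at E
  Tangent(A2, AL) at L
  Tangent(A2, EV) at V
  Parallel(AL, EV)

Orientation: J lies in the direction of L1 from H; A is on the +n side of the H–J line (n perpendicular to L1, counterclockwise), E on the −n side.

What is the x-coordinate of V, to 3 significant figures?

21.1

The slot axis is L1's direction at 34.1°, so u = (cos 34.1°, sin 34.1°) = (0.828, 0.561) and n = (−sin 34.1°, cos 34.1°) = (-0.561, 0.828). H is at the origin and J lies 22.4 along u from H, so J = 22.4·u = (18.5, 12.6). Tangency of A1 to both parallel lines with radius 4.5 puts A and E at H ± 4.5·n: A = (-2.52, 3.73), E = (2.52, -3.73). Equal radii place L and V the same way about J: L = J + 4.5·n = (16.0, 16.3), V = J − 4.5·n = (21.1, 8.83). So V.x = 21.1.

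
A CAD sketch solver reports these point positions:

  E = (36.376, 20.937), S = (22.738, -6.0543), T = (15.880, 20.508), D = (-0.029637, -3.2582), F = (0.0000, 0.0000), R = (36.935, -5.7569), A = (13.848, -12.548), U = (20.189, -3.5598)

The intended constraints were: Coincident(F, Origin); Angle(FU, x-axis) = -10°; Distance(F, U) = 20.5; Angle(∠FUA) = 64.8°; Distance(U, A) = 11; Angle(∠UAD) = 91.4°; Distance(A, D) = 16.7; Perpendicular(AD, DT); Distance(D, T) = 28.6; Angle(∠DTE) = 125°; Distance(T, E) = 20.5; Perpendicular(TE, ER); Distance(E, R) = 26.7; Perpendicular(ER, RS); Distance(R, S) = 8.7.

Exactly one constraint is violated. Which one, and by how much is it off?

Distance(R, S) = 8.7 — off by 5.50.

F = (0.00, 0.00) ✓; FU at -10.00° ✓; |FU| = 20.50 ✓; ∠FUA = 64.80° ✓; |UA| = 11.00 ✓; ∠UAD = 91.40° ✓; |AD| = 16.70 ✓; ∠(AD, DT) = 90.00° ✓; |DT| = 28.60 ✓; ∠DTE = 125.0° ✓; |TE| = 20.50 ✓; ∠(TE, ER) = 90.00° ✓; |ER| = 26.70 ✓; ∠(ER, RS) = 90.00° ✓; |RS| = 14.20 ✗.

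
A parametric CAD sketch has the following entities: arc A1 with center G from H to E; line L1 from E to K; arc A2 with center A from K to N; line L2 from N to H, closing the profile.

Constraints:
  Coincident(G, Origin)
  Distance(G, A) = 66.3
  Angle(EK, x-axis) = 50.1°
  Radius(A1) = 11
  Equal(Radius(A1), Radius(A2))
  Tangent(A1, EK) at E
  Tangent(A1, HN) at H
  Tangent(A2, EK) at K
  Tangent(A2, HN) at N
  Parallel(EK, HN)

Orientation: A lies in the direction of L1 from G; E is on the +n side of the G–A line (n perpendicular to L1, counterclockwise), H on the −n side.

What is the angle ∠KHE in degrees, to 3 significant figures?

71.6°

Tangency of A1 to both parallel lines with radius 11.0 puts E and H at G ± 11.0·n: E = (-8.44, 7.06), H = (8.44, -7.06). Equal radii place K and N the same way about A: K = A + 11.0·n = (34.1, 57.9), N = A − 11.0·n = (51.0, 43.8). Then cos ∠KHE = HK·HE / (|HK||HE|), giving 71.6°.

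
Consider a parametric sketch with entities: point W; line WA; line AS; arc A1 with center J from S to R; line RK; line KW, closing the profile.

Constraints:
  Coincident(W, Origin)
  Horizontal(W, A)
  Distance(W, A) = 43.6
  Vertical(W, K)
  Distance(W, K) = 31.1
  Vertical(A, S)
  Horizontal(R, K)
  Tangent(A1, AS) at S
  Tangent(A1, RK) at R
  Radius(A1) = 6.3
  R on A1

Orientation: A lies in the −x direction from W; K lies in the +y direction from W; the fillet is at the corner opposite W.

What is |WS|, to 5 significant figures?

50.160

The virtual corner opposite W is at (-43.600, 31.100). The tangent condition forces JS to be normal to AS and the tangent condition forces JR to be normal to RK, with radius 6.3, so the center J sits 6.3 in from both sides at J = (-37.300, 24.800). That places the tangent points at S = (-43.600, 24.800) on AS and R = (-37.300, 31.100) on RK. Then |WS| = |S − W| = 50.160.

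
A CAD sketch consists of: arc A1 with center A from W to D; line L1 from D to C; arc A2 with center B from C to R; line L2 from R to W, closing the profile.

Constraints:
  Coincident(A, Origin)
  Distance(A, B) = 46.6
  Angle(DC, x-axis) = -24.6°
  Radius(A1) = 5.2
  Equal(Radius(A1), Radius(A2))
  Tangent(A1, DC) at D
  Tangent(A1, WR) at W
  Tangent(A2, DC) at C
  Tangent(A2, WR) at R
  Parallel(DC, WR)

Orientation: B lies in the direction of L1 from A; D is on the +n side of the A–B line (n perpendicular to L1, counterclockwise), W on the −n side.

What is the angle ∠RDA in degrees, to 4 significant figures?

77.42°

Tangency of A1 to both parallel lines with radius 5.2 puts D and W at A ± 5.2·n: D = (2.165, 4.728), W = (-2.165, -4.728). Equal radii place C and R the same way about B: C = B + 5.2·n = (44.54, -14.67), R = B − 5.2·n = (40.21, -24.13). Then cos ∠RDA = DR·DA / (|DR||DA|), giving 77.42°.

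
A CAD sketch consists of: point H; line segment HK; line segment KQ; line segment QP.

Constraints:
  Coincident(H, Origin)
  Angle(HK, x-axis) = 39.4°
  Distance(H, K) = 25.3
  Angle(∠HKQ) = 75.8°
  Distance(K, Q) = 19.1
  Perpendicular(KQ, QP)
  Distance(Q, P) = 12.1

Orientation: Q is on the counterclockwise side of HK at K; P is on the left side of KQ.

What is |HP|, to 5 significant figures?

17.907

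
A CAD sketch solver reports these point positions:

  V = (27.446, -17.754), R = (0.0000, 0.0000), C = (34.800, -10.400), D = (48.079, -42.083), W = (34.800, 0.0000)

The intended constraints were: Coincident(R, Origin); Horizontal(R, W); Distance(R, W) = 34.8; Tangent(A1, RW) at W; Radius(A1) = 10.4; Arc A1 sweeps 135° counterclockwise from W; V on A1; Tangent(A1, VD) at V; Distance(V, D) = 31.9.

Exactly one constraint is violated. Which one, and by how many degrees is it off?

Tangent(A1, VD) at V — off by 4.70°.

R = (0.00, 0.00) ✓; R.y = 0.00, W.y = 0.00 ✓; |RW| = 34.80 ✓; ∠(CW, WR) = 90.00° ✓; |CW| = 10.40 ✓; bearing(C→V) − bearing(C→W) = 135.0° ✓; |CV| = 10.40 ✓; ∠(CV, VD) = 94.70° ✗; |VD| = 31.90 ✓.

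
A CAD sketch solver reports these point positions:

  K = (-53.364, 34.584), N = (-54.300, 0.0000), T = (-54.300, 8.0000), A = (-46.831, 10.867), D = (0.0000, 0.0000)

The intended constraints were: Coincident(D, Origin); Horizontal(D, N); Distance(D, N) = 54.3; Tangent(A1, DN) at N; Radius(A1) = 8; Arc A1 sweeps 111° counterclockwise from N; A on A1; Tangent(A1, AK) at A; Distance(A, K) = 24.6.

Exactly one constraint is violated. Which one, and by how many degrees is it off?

Tangent(A1, AK) at A — off by 5.60°.

D = (0.00, 0.00) ✓; D.y = 0.00, N.y = 0.00 ✓; |DN| = 54.30 ✓; ∠(TN, ND) = 90.00° ✓; |TN| = 8.000 ✓; bearing(T→A) − bearing(T→N) = 111.0° ✓; |TA| = 8.000 ✓; ∠(TA, AK) = 95.60° ✗; |AK| = 24.60 ✓.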